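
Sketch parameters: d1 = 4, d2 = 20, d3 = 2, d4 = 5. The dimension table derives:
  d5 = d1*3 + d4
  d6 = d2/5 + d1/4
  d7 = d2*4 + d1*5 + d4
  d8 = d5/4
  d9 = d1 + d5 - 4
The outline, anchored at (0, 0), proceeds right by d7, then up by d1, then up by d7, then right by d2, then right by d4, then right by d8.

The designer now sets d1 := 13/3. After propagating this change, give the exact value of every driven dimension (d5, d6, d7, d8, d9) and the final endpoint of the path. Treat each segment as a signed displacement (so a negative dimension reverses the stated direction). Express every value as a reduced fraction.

d5 = 18
d6 = 61/12
d7 = 320/3
d8 = 9/2
d9 = 55/3
endpoint = (817/6, 111)

Apply edit: d1 := 13/3
  d5 = d1*3 + d4 = 18
  d6 = d2/5 + d1/4 = 61/12
  d7 = d2*4 + d1*5 + d4 = 320/3
  d8 = d5/4 = 9/2
  d9 = d1 + d5 - 4 = 55/3
Walk from origin (0, 0):
  seg 1: right by d7 = 320/3 → (320/3, 0)
  seg 2: up by d1 = 13/3 → (320/3, 13/3)
  seg 3: up by d7 = 320/3 → (320/3, 111)
  seg 4: right by d2 = 20 → (380/3, 111)
  seg 5: right by d4 = 5 → (395/3, 111)
  seg 6: right by d8 = 9/2 → (817/6, 111)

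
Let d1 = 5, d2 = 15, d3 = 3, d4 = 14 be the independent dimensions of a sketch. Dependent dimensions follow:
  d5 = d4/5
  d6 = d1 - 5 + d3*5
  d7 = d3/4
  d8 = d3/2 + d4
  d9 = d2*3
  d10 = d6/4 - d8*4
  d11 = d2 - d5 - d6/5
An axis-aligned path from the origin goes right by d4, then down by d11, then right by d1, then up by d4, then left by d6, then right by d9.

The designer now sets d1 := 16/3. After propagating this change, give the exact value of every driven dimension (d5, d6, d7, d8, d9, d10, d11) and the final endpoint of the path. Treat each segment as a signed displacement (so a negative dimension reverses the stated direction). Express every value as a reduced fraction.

d5 = 14/5
d6 = 46/3
d7 = 3/4
d8 = 31/2
d9 = 45
d10 = -349/6
d11 = 137/15
endpoint = (49, 73/15)

Apply edit: d1 := 16/3
  d5 = d4/5 = 14/5
  d6 = d1 - 5 + d3*5 = 46/3
  d7 = d3/4 = 3/4
  d8 = d3/2 + d4 = 31/2
  d9 = d2*3 = 45
  d10 = d6/4 - d8*4 = -349/6
  d11 = d2 - d5 - d6/5 = 137/15
Walk from origin (0, 0):
  seg 1: right by d4 = 14 → (14, 0)
  seg 2: down by d11 = 137/15 → (14, -137/15)
  seg 3: right by d1 = 16/3 → (58/3, -137/15)
  seg 4: up by d4 = 14 → (58/3, 73/15)
  seg 5: left by d6 = 46/3 → (4, 73/15)
  seg 6: right by d9 = 45 → (49, 73/15)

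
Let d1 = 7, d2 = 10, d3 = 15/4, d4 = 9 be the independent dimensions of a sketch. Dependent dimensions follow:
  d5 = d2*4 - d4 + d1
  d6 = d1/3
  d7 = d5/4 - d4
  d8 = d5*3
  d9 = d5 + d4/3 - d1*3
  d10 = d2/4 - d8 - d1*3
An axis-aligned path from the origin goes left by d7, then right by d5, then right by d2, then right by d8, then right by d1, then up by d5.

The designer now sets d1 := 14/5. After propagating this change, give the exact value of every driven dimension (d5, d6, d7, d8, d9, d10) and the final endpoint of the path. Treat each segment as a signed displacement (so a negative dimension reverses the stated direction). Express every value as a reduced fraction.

Apply edit: d1 := 14/5
  d5 = d2*4 - d4 + d1 = 169/5
  d6 = d1/3 = 14/15
  d7 = d5/4 - d4 = -11/20
  d8 = d5*3 = 507/5
  d9 = d5 + d4/3 - d1*3 = 142/5
  d10 = d2/4 - d8 - d1*3 = -1073/10
Walk from origin (0, 0):
  seg 1: left by d7 = -11/20 → (11/20, 0)
  seg 2: right by d5 = 169/5 → (687/20, 0)
  seg 3: right by d2 = 10 → (887/20, 0)
  seg 4: right by d8 = 507/5 → (583/4, 0)
  seg 5: right by d1 = 14/5 → (2971/20, 0)
  seg 6: up by d5 = 169/5 → (2971/20, 169/5)

d5 = 169/5
d6 = 14/15
d7 = -11/20
d8 = 507/5
d9 = 142/5
d10 = -1073/10
endpoint = (2971/20, 169/5)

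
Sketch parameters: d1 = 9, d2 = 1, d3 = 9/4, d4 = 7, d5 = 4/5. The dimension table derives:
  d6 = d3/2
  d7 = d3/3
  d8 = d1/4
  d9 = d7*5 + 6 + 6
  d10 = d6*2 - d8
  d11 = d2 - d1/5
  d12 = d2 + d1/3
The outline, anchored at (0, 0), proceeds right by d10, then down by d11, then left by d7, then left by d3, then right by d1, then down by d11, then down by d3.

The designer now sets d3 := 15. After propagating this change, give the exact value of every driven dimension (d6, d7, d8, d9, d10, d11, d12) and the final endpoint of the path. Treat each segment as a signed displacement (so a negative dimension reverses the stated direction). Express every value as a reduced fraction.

d6 = 15/2
d7 = 5
d8 = 9/4
d9 = 37
d10 = 51/4
d11 = -4/5
d12 = 4
endpoint = (7/4, -67/5)

Apply edit: d3 := 15
  d6 = d3/2 = 15/2
  d7 = d3/3 = 5
  d8 = d1/4 = 9/4
  d9 = d7*5 + 6 + 6 = 37
  d10 = d6*2 - d8 = 51/4
  d11 = d2 - d1/5 = -4/5
  d12 = d2 + d1/3 = 4
Walk from origin (0, 0):
  seg 1: right by d10 = 51/4 → (51/4, 0)
  seg 2: down by d11 = -4/5 → (51/4, 4/5)
  seg 3: left by d7 = 5 → (31/4, 4/5)
  seg 4: left by d3 = 15 → (-29/4, 4/5)
  seg 5: right by d1 = 9 → (7/4, 4/5)
  seg 6: down by d11 = -4/5 → (7/4, 8/5)
  seg 7: down by d3 = 15 → (7/4, -67/5)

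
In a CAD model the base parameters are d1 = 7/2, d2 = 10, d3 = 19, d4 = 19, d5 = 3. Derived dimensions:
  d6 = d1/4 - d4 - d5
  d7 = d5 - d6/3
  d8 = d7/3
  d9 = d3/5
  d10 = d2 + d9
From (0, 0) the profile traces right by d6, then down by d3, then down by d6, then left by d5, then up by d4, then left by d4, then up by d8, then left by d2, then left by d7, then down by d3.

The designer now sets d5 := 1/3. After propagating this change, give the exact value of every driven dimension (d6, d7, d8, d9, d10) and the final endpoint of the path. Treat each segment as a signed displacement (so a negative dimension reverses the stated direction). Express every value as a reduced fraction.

Apply edit: d5 := 1/3
  d6 = d1/4 - d4 - d5 = -443/24
  d7 = d5 - d6/3 = 467/72
  d8 = d7/3 = 467/216
  d9 = d3/5 = 19/5
  d10 = d2 + d9 = 69/5
Walk from origin (0, 0):
  seg 1: right by d6 = -443/24 → (-443/24, 0)
  seg 2: down by d3 = 19 → (-443/24, -19)
  seg 3: down by d6 = -443/24 → (-443/24, -13/24)
  seg 4: left by d5 = 1/3 → (-451/24, -13/24)
  seg 5: up by d4 = 19 → (-451/24, 443/24)
  seg 6: left by d4 = 19 → (-907/24, 443/24)
  seg 7: up by d8 = 467/216 → (-907/24, 2227/108)
  seg 8: left by d2 = 10 → (-1147/24, 2227/108)
  seg 9: left by d7 = 467/72 → (-977/18, 2227/108)
  seg 10: down by d3 = 19 → (-977/18, 175/108)

d6 = -443/24
d7 = 467/72
d8 = 467/216
d9 = 19/5
d10 = 69/5
endpoint = (-977/18, 175/108)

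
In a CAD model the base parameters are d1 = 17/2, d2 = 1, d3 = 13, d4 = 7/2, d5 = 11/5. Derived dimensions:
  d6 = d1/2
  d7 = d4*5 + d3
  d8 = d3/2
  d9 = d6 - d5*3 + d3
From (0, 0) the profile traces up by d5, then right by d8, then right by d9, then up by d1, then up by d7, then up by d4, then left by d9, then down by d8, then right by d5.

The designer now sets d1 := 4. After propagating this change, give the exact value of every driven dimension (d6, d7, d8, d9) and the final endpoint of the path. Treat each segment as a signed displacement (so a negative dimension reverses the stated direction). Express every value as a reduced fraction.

d6 = 2
d7 = 61/2
d8 = 13/2
d9 = 42/5
endpoint = (87/10, 337/10)

Apply edit: d1 := 4
  d6 = d1/2 = 2
  d7 = d4*5 + d3 = 61/2
  d8 = d3/2 = 13/2
  d9 = d6 - d5*3 + d3 = 42/5
Walk from origin (0, 0):
  seg 1: up by d5 = 11/5 → (0, 11/5)
  seg 2: right by d8 = 13/2 → (13/2, 11/5)
  seg 3: right by d9 = 42/5 → (149/10, 11/5)
  seg 4: up by d1 = 4 → (149/10, 31/5)
  seg 5: up by d7 = 61/2 → (149/10, 367/10)
  seg 6: up by d4 = 7/2 → (149/10, 201/5)
  seg 7: left by d9 = 42/5 → (13/2, 201/5)
  seg 8: down by d8 = 13/2 → (13/2, 337/10)
  seg 9: right by d5 = 11/5 → (87/10, 337/10)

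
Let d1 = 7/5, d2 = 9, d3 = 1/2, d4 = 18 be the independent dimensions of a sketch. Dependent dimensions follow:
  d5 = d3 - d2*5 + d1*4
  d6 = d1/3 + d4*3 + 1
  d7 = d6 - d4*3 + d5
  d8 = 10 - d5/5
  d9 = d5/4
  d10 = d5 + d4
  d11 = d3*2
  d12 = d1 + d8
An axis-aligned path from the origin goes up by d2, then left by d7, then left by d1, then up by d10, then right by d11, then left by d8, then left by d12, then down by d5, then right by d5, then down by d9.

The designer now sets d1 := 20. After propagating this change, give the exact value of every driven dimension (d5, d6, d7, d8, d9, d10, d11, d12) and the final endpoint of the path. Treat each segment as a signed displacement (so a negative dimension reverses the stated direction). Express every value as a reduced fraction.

Apply edit: d1 := 20
  d5 = d3 - d2*5 + d1*4 = 71/2
  d6 = d1/3 + d4*3 + 1 = 185/3
  d7 = d6 - d4*3 + d5 = 259/6
  d8 = 10 - d5/5 = 29/10
  d9 = d5/4 = 71/8
  d10 = d5 + d4 = 107/2
  d11 = d3*2 = 1
  d12 = d1 + d8 = 229/10
Walk from origin (0, 0):
  seg 1: up by d2 = 9 → (0, 9)
  seg 2: left by d7 = 259/6 → (-259/6, 9)
  seg 3: left by d1 = 20 → (-379/6, 9)
  seg 4: up by d10 = 107/2 → (-379/6, 125/2)
  seg 5: right by d11 = 1 → (-373/6, 125/2)
  seg 6: left by d8 = 29/10 → (-976/15, 125/2)
  seg 7: left by d12 = 229/10 → (-2639/30, 125/2)
  seg 8: down by d5 = 71/2 → (-2639/30, 27)
  seg 9: right by d5 = 71/2 → (-787/15, 27)
  seg 10: down by d9 = 71/8 → (-787/15, 145/8)

d5 = 71/2
d6 = 185/3
d7 = 259/6
d8 = 29/10
d9 = 71/8
d10 = 107/2
d11 = 1
d12 = 229/10
endpoint = (-787/15, 145/8)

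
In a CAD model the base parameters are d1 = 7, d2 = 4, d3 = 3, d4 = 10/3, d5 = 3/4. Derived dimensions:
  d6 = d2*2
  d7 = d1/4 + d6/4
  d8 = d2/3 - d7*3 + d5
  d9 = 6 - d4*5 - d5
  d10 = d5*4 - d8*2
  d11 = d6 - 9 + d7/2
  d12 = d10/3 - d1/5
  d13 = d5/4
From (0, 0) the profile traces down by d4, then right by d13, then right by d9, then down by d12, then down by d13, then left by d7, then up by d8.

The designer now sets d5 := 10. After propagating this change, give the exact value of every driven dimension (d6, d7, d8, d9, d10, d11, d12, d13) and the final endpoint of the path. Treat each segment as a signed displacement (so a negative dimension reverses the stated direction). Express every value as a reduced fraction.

d6 = 8
d7 = 15/4
d8 = 1/12
d9 = -62/3
d10 = 239/6
d11 = 7/8
d12 = 1069/90
d13 = 5/2
endpoint = (-263/12, -3173/180)

Apply edit: d5 := 10
  d6 = d2*2 = 8
  d7 = d1/4 + d6/4 = 15/4
  d8 = d2/3 - d7*3 + d5 = 1/12
  d9 = 6 - d4*5 - d5 = -62/3
  d10 = d5*4 - d8*2 = 239/6
  d11 = d6 - 9 + d7/2 = 7/8
  d12 = d10/3 - d1/5 = 1069/90
  d13 = d5/4 = 5/2
Walk from origin (0, 0):
  seg 1: down by d4 = 10/3 → (0, -10/3)
  seg 2: right by d13 = 5/2 → (5/2, -10/3)
  seg 3: right by d9 = -62/3 → (-109/6, -10/3)
  seg 4: down by d12 = 1069/90 → (-109/6, -1369/90)
  seg 5: down by d13 = 5/2 → (-109/6, -797/45)
  seg 6: left by d7 = 15/4 → (-263/12, -797/45)
  seg 7: up by d8 = 1/12 → (-263/12, -3173/180)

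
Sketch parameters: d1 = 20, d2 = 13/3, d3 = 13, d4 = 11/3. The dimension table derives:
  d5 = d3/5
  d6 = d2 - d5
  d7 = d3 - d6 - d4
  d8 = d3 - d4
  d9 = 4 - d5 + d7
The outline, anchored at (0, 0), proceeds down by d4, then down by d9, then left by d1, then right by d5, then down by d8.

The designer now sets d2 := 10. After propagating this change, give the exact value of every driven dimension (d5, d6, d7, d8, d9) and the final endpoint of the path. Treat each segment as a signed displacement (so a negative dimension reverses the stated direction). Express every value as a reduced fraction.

d5 = 13/5
d6 = 37/5
d7 = 29/15
d8 = 28/3
d9 = 10/3
endpoint = (-87/5, -49/3)

Apply edit: d2 := 10
  d5 = d3/5 = 13/5
  d6 = d2 - d5 = 37/5
  d7 = d3 - d6 - d4 = 29/15
  d8 = d3 - d4 = 28/3
  d9 = 4 - d5 + d7 = 10/3
Walk from origin (0, 0):
  seg 1: down by d4 = 11/3 → (0, -11/3)
  seg 2: down by d9 = 10/3 → (0, -7)
  seg 3: left by d1 = 20 → (-20, -7)
  seg 4: right by d5 = 13/5 → (-87/5, -7)
  seg 5: down by d8 = 28/3 → (-87/5, -49/3)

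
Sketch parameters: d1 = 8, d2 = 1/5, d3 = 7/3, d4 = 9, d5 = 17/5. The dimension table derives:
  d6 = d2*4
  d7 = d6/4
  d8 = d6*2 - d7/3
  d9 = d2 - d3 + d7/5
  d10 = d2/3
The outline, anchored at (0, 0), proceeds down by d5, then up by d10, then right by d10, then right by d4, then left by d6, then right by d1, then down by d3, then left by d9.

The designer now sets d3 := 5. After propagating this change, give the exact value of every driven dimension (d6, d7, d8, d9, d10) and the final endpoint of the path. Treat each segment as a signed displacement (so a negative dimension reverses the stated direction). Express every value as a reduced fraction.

Apply edit: d3 := 5
  d6 = d2*4 = 4/5
  d7 = d6/4 = 1/5
  d8 = d6*2 - d7/3 = 23/15
  d9 = d2 - d3 + d7/5 = -119/25
  d10 = d2/3 = 1/15
Walk from origin (0, 0):
  seg 1: down by d5 = 17/5 → (0, -17/5)
  seg 2: up by d10 = 1/15 → (0, -10/3)
  seg 3: right by d10 = 1/15 → (1/15, -10/3)
  seg 4: right by d4 = 9 → (136/15, -10/3)
  seg 5: left by d6 = 4/5 → (124/15, -10/3)
  seg 6: right by d1 = 8 → (244/15, -10/3)
  seg 7: down by d3 = 5 → (244/15, -25/3)
  seg 8: left by d9 = -119/25 → (1577/75, -25/3)

d6 = 4/5
d7 = 1/5
d8 = 23/15
d9 = -119/25
d10 = 1/15
endpoint = (1577/75, -25/3)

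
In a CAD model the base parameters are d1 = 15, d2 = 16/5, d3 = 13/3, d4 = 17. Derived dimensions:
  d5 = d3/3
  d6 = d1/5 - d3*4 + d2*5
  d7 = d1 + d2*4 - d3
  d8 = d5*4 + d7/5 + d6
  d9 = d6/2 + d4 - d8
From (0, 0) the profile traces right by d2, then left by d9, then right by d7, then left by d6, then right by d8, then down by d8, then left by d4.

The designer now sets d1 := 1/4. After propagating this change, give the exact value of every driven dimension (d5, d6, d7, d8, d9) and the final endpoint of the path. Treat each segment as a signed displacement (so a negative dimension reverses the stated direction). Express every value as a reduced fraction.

Apply edit: d1 := 1/4
  d5 = d3/3 = 13/9
  d6 = d1/5 - d3*4 + d2*5 = -77/60
  d7 = d1 + d2*4 - d3 = 523/60
  d8 = d5*4 + d7/5 + d6 = 2807/450
  d9 = d6/2 + d4 - d8 = 18217/1800
Walk from origin (0, 0):
  seg 1: right by d2 = 16/5 → (16/5, 0)
  seg 2: left by d9 = 18217/1800 → (-12457/1800, 0)
  seg 3: right by d7 = 523/60 → (3233/1800, 0)
  seg 4: left by d6 = -77/60 → (5543/1800, 0)
  seg 5: right by d8 = 2807/450 → (16771/1800, 0)
  seg 6: down by d8 = 2807/450 → (16771/1800, -2807/450)
  seg 7: left by d4 = 17 → (-13829/1800, -2807/450)

d5 = 13/9
d6 = -77/60
d7 = 523/60
d8 = 2807/450
d9 = 18217/1800
endpoint = (-13829/1800, -2807/450)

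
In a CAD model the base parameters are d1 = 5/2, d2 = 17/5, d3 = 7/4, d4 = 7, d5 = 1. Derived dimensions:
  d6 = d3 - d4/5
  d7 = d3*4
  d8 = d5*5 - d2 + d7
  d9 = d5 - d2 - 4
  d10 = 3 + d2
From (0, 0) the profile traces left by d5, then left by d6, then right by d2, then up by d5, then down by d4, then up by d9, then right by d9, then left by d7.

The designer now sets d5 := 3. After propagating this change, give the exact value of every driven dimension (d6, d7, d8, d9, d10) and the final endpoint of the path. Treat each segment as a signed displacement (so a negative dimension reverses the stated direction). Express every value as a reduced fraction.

Apply edit: d5 := 3
  d6 = d3 - d4/5 = 7/20
  d7 = d3*4 = 7
  d8 = d5*5 - d2 + d7 = 93/5
  d9 = d5 - d2 - 4 = -22/5
  d10 = 3 + d2 = 32/5
Walk from origin (0, 0):
  seg 1: left by d5 = 3 → (-3, 0)
  seg 2: left by d6 = 7/20 → (-67/20, 0)
  seg 3: right by d2 = 17/5 → (1/20, 0)
  seg 4: up by d5 = 3 → (1/20, 3)
  seg 5: down by d4 = 7 → (1/20, -4)
  seg 6: up by d9 = -22/5 → (1/20, -42/5)
  seg 7: right by d9 = -22/5 → (-87/20, -42/5)
  seg 8: left by d7 = 7 → (-227/20, -42/5)

d6 = 7/20
d7 = 7
d8 = 93/5
d9 = -22/5
d10 = 32/5
endpoint = (-227/20, -42/5)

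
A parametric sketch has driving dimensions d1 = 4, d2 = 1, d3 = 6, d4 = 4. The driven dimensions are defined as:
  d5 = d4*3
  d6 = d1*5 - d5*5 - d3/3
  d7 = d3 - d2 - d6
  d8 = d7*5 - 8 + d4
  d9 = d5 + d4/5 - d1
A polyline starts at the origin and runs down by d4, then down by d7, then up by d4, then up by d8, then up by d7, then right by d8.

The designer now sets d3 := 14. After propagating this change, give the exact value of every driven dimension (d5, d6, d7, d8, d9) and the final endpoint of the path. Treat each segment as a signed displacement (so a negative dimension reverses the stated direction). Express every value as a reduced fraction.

Apply edit: d3 := 14
  d5 = d4*3 = 12
  d6 = d1*5 - d5*5 - d3/3 = -134/3
  d7 = d3 - d2 - d6 = 173/3
  d8 = d7*5 - 8 + d4 = 853/3
  d9 = d5 + d4/5 - d1 = 44/5
Walk from origin (0, 0):
  seg 1: down by d4 = 4 → (0, -4)
  seg 2: down by d7 = 173/3 → (0, -185/3)
  seg 3: up by d4 = 4 → (0, -173/3)
  seg 4: up by d8 = 853/3 → (0, 680/3)
  seg 5: up by d7 = 173/3 → (0, 853/3)
  seg 6: right by d8 = 853/3 → (853/3, 853/3)

d5 = 12
d6 = -134/3
d7 = 173/3
d8 = 853/3
d9 = 44/5
endpoint = (853/3, 853/3)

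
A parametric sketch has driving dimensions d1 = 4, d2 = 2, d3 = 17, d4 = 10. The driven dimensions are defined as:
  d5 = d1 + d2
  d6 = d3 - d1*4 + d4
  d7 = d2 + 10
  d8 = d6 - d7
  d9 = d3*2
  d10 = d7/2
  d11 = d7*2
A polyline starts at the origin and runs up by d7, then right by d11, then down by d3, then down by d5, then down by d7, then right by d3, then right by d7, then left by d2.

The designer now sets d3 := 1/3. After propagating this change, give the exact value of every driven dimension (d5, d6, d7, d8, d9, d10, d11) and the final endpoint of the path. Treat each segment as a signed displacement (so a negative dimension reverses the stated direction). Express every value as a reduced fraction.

d5 = 6
d6 = -17/3
d7 = 12
d8 = -53/3
d9 = 2/3
d10 = 6
d11 = 24
endpoint = (103/3, -19/3)

Apply edit: d3 := 1/3
  d5 = d1 + d2 = 6
  d6 = d3 - d1*4 + d4 = -17/3
  d7 = d2 + 10 = 12
  d8 = d6 - d7 = -53/3
  d9 = d3*2 = 2/3
  d10 = d7/2 = 6
  d11 = d7*2 = 24
Walk from origin (0, 0):
  seg 1: up by d7 = 12 → (0, 12)
  seg 2: right by d11 = 24 → (24, 12)
  seg 3: down by d3 = 1/3 → (24, 35/3)
  seg 4: down by d5 = 6 → (24, 17/3)
  seg 5: down by d7 = 12 → (24, -19/3)
  seg 6: right by d3 = 1/3 → (73/3, -19/3)
  seg 7: right by d7 = 12 → (109/3, -19/3)
  seg 8: left by d2 = 2 → (103/3, -19/3)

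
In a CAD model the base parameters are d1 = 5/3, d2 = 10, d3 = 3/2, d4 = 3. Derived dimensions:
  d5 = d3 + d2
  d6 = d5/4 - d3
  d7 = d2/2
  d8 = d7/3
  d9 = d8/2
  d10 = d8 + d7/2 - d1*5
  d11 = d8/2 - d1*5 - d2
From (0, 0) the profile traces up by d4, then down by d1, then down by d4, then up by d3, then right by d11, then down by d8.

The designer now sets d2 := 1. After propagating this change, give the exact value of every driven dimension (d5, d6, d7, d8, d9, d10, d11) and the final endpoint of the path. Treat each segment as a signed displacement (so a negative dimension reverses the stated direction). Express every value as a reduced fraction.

Apply edit: d2 := 1
  d5 = d3 + d2 = 5/2
  d6 = d5/4 - d3 = -7/8
  d7 = d2/2 = 1/2
  d8 = d7/3 = 1/6
  d9 = d8/2 = 1/12
  d10 = d8 + d7/2 - d1*5 = -95/12
  d11 = d8/2 - d1*5 - d2 = -37/4
Walk from origin (0, 0):
  seg 1: up by d4 = 3 → (0, 3)
  seg 2: down by d1 = 5/3 → (0, 4/3)
  seg 3: down by d4 = 3 → (0, -5/3)
  seg 4: up by d3 = 3/2 → (0, -1/6)
  seg 5: right by d11 = -37/4 → (-37/4, -1/6)
  seg 6: down by d8 = 1/6 → (-37/4, -1/3)

d5 = 5/2
d6 = -7/8
d7 = 1/2
d8 = 1/6
d9 = 1/12
d10 = -95/12
d11 = -37/4
endpoint = (-37/4, -1/3)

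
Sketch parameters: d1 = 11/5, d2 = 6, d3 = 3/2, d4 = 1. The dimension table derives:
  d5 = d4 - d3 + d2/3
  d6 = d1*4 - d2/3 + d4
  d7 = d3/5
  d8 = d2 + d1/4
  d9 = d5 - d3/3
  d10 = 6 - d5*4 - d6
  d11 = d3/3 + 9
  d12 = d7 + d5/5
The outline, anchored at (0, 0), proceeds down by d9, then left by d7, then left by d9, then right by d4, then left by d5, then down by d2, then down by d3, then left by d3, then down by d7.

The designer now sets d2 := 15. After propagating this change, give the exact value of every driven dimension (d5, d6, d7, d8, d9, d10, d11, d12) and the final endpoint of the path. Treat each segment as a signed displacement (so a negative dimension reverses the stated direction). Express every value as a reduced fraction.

Apply edit: d2 := 15
  d5 = d4 - d3 + d2/3 = 9/2
  d6 = d1*4 - d2/3 + d4 = 24/5
  d7 = d3/5 = 3/10
  d8 = d2 + d1/4 = 311/20
  d9 = d5 - d3/3 = 4
  d10 = 6 - d5*4 - d6 = -84/5
  d11 = d3/3 + 9 = 19/2
  d12 = d7 + d5/5 = 6/5
Walk from origin (0, 0):
  seg 1: down by d9 = 4 → (0, -4)
  seg 2: left by d7 = 3/10 → (-3/10, -4)
  seg 3: left by d9 = 4 → (-43/10, -4)
  seg 4: right by d4 = 1 → (-33/10, -4)
  seg 5: left by d5 = 9/2 → (-39/5, -4)
  seg 6: down by d2 = 15 → (-39/5, -19)
  seg 7: down by d3 = 3/2 → (-39/5, -41/2)
  seg 8: left by d3 = 3/2 → (-93/10, -41/2)
  seg 9: down by d7 = 3/10 → (-93/10, -104/5)

d5 = 9/2
d6 = 24/5
d7 = 3/10
d8 = 311/20
d9 = 4
d10 = -84/5
d11 = 19/2
d12 = 6/5
endpoint = (-93/10, -104/5)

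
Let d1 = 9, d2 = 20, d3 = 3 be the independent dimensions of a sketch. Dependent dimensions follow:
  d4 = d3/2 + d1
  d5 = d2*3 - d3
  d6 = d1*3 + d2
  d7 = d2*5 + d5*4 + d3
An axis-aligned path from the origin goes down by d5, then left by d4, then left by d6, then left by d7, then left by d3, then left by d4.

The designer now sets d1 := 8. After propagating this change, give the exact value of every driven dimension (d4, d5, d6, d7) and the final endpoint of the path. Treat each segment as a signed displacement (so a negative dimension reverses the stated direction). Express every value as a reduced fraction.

d4 = 19/2
d5 = 57
d6 = 44
d7 = 331
endpoint = (-397, -57)

Apply edit: d1 := 8
  d4 = d3/2 + d1 = 19/2
  d5 = d2*3 - d3 = 57
  d6 = d1*3 + d2 = 44
  d7 = d2*5 + d5*4 + d3 = 331
Walk from origin (0, 0):
  seg 1: down by d5 = 57 → (0, -57)
  seg 2: left by d4 = 19/2 → (-19/2, -57)
  seg 3: left by d6 = 44 → (-107/2, -57)
  seg 4: left by d7 = 331 → (-769/2, -57)
  seg 5: left by d3 = 3 → (-775/2, -57)
  seg 6: left by d4 = 19/2 → (-397, -57)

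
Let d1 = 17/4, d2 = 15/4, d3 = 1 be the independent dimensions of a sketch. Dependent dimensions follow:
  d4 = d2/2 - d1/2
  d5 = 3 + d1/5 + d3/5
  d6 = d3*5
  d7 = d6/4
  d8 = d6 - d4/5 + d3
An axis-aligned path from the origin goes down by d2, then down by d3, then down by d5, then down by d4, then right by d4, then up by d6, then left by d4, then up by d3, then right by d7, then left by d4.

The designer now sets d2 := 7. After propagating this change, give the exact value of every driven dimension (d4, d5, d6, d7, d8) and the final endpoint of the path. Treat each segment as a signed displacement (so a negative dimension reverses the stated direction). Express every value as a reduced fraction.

d4 = 11/8
d5 = 81/20
d6 = 5
d7 = 5/4
d8 = 229/40
endpoint = (-1/8, -297/40)

Apply edit: d2 := 7
  d4 = d2/2 - d1/2 = 11/8
  d5 = 3 + d1/5 + d3/5 = 81/20
  d6 = d3*5 = 5
  d7 = d6/4 = 5/4
  d8 = d6 - d4/5 + d3 = 229/40
Walk from origin (0, 0):
  seg 1: down by d2 = 7 → (0, -7)
  seg 2: down by d3 = 1 → (0, -8)
  seg 3: down by d5 = 81/20 → (0, -241/20)
  seg 4: down by d4 = 11/8 → (0, -537/40)
  seg 5: right by d4 = 11/8 → (11/8, -537/40)
  seg 6: up by d6 = 5 → (11/8, -337/40)
  seg 7: left by d4 = 11/8 → (0, -337/40)
  seg 8: up by d3 = 1 → (0, -297/40)
  seg 9: right by d7 = 5/4 → (5/4, -297/40)
  seg 10: left by d4 = 11/8 → (-1/8, -297/40)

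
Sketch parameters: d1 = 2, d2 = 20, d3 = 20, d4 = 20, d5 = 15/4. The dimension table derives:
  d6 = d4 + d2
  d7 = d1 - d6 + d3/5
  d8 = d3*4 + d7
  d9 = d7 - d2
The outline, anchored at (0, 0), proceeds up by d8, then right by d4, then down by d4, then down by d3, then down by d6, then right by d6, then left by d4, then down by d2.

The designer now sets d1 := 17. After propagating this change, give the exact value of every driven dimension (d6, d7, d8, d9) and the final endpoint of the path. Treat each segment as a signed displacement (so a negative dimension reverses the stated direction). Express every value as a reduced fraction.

Apply edit: d1 := 17
  d6 = d4 + d2 = 40
  d7 = d1 - d6 + d3/5 = -19
  d8 = d3*4 + d7 = 61
  d9 = d7 - d2 = -39
Walk from origin (0, 0):
  seg 1: up by d8 = 61 → (0, 61)
  seg 2: right by d4 = 20 → (20, 61)
  seg 3: down by d4 = 20 → (20, 41)
  seg 4: down by d3 = 20 → (20, 21)
  seg 5: down by d6 = 40 → (20, -19)
  seg 6: right by d6 = 40 → (60, -19)
  seg 7: left by d4 = 20 → (40, -19)
  seg 8: down by d2 = 20 → (40, -39)

d6 = 40
d7 = -19
d8 = 61
d9 = -39
endpoint = (40, -39)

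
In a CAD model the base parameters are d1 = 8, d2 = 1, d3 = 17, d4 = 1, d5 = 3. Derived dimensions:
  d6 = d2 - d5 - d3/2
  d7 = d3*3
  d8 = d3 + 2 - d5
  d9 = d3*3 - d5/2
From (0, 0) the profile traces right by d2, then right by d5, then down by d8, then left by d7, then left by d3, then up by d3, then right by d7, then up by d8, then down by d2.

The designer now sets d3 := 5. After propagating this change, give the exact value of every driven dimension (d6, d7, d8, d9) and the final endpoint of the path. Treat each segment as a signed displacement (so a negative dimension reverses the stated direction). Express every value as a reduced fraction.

Apply edit: d3 := 5
  d6 = d2 - d5 - d3/2 = -9/2
  d7 = d3*3 = 15
  d8 = d3 + 2 - d5 = 4
  d9 = d3*3 - d5/2 = 27/2
Walk from origin (0, 0):
  seg 1: right by d2 = 1 → (1, 0)
  seg 2: right by d5 = 3 → (4, 0)
  seg 3: down by d8 = 4 → (4, -4)
  seg 4: left by d7 = 15 → (-11, -4)
  seg 5: left by d3 = 5 → (-16, -4)
  seg 6: up by d3 = 5 → (-16, 1)
  seg 7: right by d7 = 15 → (-1, 1)
  seg 8: up by d8 = 4 → (-1, 5)
  seg 9: down by d2 = 1 → (-1, 4)

d6 = -9/2
d7 = 15
d8 = 4
d9 = 27/2
endpoint = (-1, 4)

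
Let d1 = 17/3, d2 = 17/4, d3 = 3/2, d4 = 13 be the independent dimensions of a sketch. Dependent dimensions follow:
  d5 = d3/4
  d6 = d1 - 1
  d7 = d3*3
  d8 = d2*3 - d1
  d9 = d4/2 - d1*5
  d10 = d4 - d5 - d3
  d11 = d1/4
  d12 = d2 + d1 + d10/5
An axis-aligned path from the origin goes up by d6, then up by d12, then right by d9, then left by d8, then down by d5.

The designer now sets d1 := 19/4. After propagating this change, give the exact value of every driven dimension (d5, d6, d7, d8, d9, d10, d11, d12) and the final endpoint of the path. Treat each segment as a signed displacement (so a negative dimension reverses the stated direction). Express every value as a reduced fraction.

d5 = 3/8
d6 = 15/4
d7 = 9/2
d8 = 8
d9 = -69/4
d10 = 89/8
d11 = 19/16
d12 = 449/40
endpoint = (-101/4, 73/5)

Apply edit: d1 := 19/4
  d5 = d3/4 = 3/8
  d6 = d1 - 1 = 15/4
  d7 = d3*3 = 9/2
  d8 = d2*3 - d1 = 8
  d9 = d4/2 - d1*5 = -69/4
  d10 = d4 - d5 - d3 = 89/8
  d11 = d1/4 = 19/16
  d12 = d2 + d1 + d10/5 = 449/40
Walk from origin (0, 0):
  seg 1: up by d6 = 15/4 → (0, 15/4)
  seg 2: up by d12 = 449/40 → (0, 599/40)
  seg 3: right by d9 = -69/4 → (-69/4, 599/40)
  seg 4: left by d8 = 8 → (-101/4, 599/40)
  seg 5: down by d5 = 3/8 → (-101/4, 73/5)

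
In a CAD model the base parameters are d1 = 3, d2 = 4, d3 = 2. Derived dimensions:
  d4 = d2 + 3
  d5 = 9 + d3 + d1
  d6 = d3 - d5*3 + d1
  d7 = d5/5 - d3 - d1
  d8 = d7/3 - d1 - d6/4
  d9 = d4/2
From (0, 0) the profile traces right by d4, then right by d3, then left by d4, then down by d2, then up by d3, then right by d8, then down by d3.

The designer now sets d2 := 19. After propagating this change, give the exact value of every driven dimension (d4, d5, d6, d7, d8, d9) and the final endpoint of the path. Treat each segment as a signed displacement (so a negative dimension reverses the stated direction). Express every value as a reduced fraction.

d4 = 22
d5 = 14
d6 = -37
d7 = -11/5
d8 = 331/60
d9 = 11
endpoint = (451/60, -19)

Apply edit: d2 := 19
  d4 = d2 + 3 = 22
  d5 = 9 + d3 + d1 = 14
  d6 = d3 - d5*3 + d1 = -37
  d7 = d5/5 - d3 - d1 = -11/5
  d8 = d7/3 - d1 - d6/4 = 331/60
  d9 = d4/2 = 11
Walk from origin (0, 0):
  seg 1: right by d4 = 22 → (22, 0)
  seg 2: right by d3 = 2 → (24, 0)
  seg 3: left by d4 = 22 → (2, 0)
  seg 4: down by d2 = 19 → (2, -19)
  seg 5: up by d3 = 2 → (2, -17)
  seg 6: right by d8 = 331/60 → (451/60, -17)
  seg 7: down by d3 = 2 → (451/60, -19)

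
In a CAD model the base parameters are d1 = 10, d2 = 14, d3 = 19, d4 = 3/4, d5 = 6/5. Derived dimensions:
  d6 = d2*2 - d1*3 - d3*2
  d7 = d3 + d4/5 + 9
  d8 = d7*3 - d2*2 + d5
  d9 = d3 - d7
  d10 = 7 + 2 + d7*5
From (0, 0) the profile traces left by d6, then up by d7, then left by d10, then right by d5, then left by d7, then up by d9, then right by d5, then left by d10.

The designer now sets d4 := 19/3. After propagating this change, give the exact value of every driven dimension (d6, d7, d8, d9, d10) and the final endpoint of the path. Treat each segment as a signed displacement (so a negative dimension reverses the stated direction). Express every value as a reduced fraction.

d6 = -40
d7 = 439/15
d8 = 61
d9 = -154/15
d10 = 466/3
endpoint = (-4463/15, 19)

Apply edit: d4 := 19/3
  d6 = d2*2 - d1*3 - d3*2 = -40
  d7 = d3 + d4/5 + 9 = 439/15
  d8 = d7*3 - d2*2 + d5 = 61
  d9 = d3 - d7 = -154/15
  d10 = 7 + 2 + d7*5 = 466/3
Walk from origin (0, 0):
  seg 1: left by d6 = -40 → (40, 0)
  seg 2: up by d7 = 439/15 → (40, 439/15)
  seg 3: left by d10 = 466/3 → (-346/3, 439/15)
  seg 4: right by d5 = 6/5 → (-1712/15, 439/15)
  seg 5: left by d7 = 439/15 → (-717/5, 439/15)
  seg 6: up by d9 = -154/15 → (-717/5, 19)
  seg 7: right by d5 = 6/5 → (-711/5, 19)
  seg 8: left by d10 = 466/3 → (-4463/15, 19)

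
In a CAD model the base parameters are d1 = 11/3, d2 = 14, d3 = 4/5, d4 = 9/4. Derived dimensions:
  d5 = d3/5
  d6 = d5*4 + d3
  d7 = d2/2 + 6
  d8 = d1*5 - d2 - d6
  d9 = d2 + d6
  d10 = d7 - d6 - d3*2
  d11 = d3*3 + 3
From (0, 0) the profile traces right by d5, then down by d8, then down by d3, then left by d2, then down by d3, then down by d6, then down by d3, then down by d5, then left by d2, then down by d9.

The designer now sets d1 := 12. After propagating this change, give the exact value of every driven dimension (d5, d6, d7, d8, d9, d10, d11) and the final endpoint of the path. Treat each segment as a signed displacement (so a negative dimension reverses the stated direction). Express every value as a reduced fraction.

Apply edit: d1 := 12
  d5 = d3/5 = 4/25
  d6 = d5*4 + d3 = 36/25
  d7 = d2/2 + 6 = 13
  d8 = d1*5 - d2 - d6 = 1114/25
  d9 = d2 + d6 = 386/25
  d10 = d7 - d6 - d3*2 = 249/25
  d11 = d3*3 + 3 = 27/5
Walk from origin (0, 0):
  seg 1: right by d5 = 4/25 → (4/25, 0)
  seg 2: down by d8 = 1114/25 → (4/25, -1114/25)
  seg 3: down by d3 = 4/5 → (4/25, -1134/25)
  seg 4: left by d2 = 14 → (-346/25, -1134/25)
  seg 5: down by d3 = 4/5 → (-346/25, -1154/25)
  seg 6: down by d6 = 36/25 → (-346/25, -238/5)
  seg 7: down by d3 = 4/5 → (-346/25, -242/5)
  seg 8: down by d5 = 4/25 → (-346/25, -1214/25)
  seg 9: left by d2 = 14 → (-696/25, -1214/25)
  seg 10: down by d9 = 386/25 → (-696/25, -64)

d5 = 4/25
d6 = 36/25
d7 = 13
d8 = 1114/25
d9 = 386/25
d10 = 249/25
d11 = 27/5
endpoint = (-696/25, -64)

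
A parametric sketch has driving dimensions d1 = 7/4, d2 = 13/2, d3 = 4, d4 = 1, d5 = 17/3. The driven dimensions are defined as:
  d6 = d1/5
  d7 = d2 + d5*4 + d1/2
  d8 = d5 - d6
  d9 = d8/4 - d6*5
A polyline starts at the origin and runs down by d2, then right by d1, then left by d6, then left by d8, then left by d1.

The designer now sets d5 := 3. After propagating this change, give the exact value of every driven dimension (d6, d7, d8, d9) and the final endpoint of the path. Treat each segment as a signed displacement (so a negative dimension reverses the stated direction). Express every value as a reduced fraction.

d6 = 7/20
d7 = 155/8
d8 = 53/20
d9 = -87/80
endpoint = (-3, -13/2)

Apply edit: d5 := 3
  d6 = d1/5 = 7/20
  d7 = d2 + d5*4 + d1/2 = 155/8
  d8 = d5 - d6 = 53/20
  d9 = d8/4 - d6*5 = -87/80
Walk from origin (0, 0):
  seg 1: down by d2 = 13/2 → (0, -13/2)
  seg 2: right by d1 = 7/4 → (7/4, -13/2)
  seg 3: left by d6 = 7/20 → (7/5, -13/2)
  seg 4: left by d8 = 53/20 → (-5/4, -13/2)
  seg 5: left by d1 = 7/4 → (-3, -13/2)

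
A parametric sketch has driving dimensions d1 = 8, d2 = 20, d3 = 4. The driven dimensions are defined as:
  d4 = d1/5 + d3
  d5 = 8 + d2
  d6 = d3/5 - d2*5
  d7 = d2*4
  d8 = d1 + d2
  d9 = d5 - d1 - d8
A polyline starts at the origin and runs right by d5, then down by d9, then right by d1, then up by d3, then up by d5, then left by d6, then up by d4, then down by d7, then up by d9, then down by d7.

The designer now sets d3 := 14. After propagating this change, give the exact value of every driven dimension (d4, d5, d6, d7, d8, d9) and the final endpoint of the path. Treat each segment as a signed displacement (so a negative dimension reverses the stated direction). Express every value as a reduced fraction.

Apply edit: d3 := 14
  d4 = d1/5 + d3 = 78/5
  d5 = 8 + d2 = 28
  d6 = d3/5 - d2*5 = -486/5
  d7 = d2*4 = 80
  d8 = d1 + d2 = 28
  d9 = d5 - d1 - d8 = -8
Walk from origin (0, 0):
  seg 1: right by d5 = 28 → (28, 0)
  seg 2: down by d9 = -8 → (28, 8)
  seg 3: right by d1 = 8 → (36, 8)
  seg 4: up by d3 = 14 → (36, 22)
  seg 5: up by d5 = 28 → (36, 50)
  seg 6: left by d6 = -486/5 → (666/5, 50)
  seg 7: up by d4 = 78/5 → (666/5, 328/5)
  seg 8: down by d7 = 80 → (666/5, -72/5)
  seg 9: up by d9 = -8 → (666/5, -112/5)
  seg 10: down by d7 = 80 → (666/5, -512/5)

d4 = 78/5
d5 = 28
d6 = -486/5
d7 = 80
d8 = 28
d9 = -8
endpoint = (666/5, -512/5)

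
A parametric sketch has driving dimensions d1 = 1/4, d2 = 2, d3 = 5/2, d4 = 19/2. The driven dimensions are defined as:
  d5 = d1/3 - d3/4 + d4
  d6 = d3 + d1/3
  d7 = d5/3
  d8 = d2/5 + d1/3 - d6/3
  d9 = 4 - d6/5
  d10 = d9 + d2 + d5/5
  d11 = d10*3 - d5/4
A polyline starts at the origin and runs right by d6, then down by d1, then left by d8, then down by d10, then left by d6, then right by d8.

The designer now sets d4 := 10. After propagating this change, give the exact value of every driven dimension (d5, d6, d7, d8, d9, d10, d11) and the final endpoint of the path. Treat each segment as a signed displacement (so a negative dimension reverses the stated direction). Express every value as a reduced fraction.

d5 = 227/24
d6 = 31/12
d7 = 227/72
d8 = -17/45
d9 = 209/60
d10 = 59/8
d11 = 1897/96
endpoint = (0, -61/8)

Apply edit: d4 := 10
  d5 = d1/3 - d3/4 + d4 = 227/24
  d6 = d3 + d1/3 = 31/12
  d7 = d5/3 = 227/72
  d8 = d2/5 + d1/3 - d6/3 = -17/45
  d9 = 4 - d6/5 = 209/60
  d10 = d9 + d2 + d5/5 = 59/8
  d11 = d10*3 - d5/4 = 1897/96
Walk from origin (0, 0):
  seg 1: right by d6 = 31/12 → (31/12, 0)
  seg 2: down by d1 = 1/4 → (31/12, -1/4)
  seg 3: left by d8 = -17/45 → (533/180, -1/4)
  seg 4: down by d10 = 59/8 → (533/180, -61/8)
  seg 5: left by d6 = 31/12 → (17/45, -61/8)
  seg 6: right by d8 = -17/45 → (0, -61/8)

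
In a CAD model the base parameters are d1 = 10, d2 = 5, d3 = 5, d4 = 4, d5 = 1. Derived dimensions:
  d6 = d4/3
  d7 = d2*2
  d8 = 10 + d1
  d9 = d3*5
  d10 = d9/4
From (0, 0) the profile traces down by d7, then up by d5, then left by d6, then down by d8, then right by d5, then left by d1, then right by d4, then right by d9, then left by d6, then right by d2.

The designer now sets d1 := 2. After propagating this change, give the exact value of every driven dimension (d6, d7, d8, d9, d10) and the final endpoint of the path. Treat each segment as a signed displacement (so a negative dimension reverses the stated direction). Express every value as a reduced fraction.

d6 = 4/3
d7 = 10
d8 = 12
d9 = 25
d10 = 25/4
endpoint = (91/3, -21)

Apply edit: d1 := 2
  d6 = d4/3 = 4/3
  d7 = d2*2 = 10
  d8 = 10 + d1 = 12
  d9 = d3*5 = 25
  d10 = d9/4 = 25/4
Walk from origin (0, 0):
  seg 1: down by d7 = 10 → (0, -10)
  seg 2: up by d5 = 1 → (0, -9)
  seg 3: left by d6 = 4/3 → (-4/3, -9)
  seg 4: down by d8 = 12 → (-4/3, -21)
  seg 5: right by d5 = 1 → (-1/3, -21)
  seg 6: left by d1 = 2 → (-7/3, -21)
  seg 7: right by d4 = 4 → (5/3, -21)
  seg 8: right by d9 = 25 → (80/3, -21)
  seg 9: left by d6 = 4/3 → (76/3, -21)
  seg 10: right by d2 = 5 → (91/3, -21)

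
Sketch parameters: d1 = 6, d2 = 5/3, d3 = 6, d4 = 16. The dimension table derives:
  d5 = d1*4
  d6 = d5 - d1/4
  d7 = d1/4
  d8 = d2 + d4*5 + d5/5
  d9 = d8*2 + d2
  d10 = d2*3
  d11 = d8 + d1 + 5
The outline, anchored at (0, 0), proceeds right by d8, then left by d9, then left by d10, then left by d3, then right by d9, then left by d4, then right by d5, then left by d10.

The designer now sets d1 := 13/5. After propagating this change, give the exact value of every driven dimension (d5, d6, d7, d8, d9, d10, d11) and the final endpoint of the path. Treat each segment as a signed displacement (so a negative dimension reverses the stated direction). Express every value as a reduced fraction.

d5 = 52/5
d6 = 39/4
d7 = 13/20
d8 = 6281/75
d9 = 4229/25
d10 = 5
d11 = 6851/75
endpoint = (4661/75, 0)

Apply edit: d1 := 13/5
  d5 = d1*4 = 52/5
  d6 = d5 - d1/4 = 39/4
  d7 = d1/4 = 13/20
  d8 = d2 + d4*5 + d5/5 = 6281/75
  d9 = d8*2 + d2 = 4229/25
  d10 = d2*3 = 5
  d11 = d8 + d1 + 5 = 6851/75
Walk from origin (0, 0):
  seg 1: right by d8 = 6281/75 → (6281/75, 0)
  seg 2: left by d9 = 4229/25 → (-6406/75, 0)
  seg 3: left by d10 = 5 → (-6781/75, 0)
  seg 4: left by d3 = 6 → (-7231/75, 0)
  seg 5: right by d9 = 4229/25 → (5456/75, 0)
  seg 6: left by d4 = 16 → (4256/75, 0)
  seg 7: right by d5 = 52/5 → (5036/75, 0)
  seg 8: left by d10 = 5 → (4661/75, 0)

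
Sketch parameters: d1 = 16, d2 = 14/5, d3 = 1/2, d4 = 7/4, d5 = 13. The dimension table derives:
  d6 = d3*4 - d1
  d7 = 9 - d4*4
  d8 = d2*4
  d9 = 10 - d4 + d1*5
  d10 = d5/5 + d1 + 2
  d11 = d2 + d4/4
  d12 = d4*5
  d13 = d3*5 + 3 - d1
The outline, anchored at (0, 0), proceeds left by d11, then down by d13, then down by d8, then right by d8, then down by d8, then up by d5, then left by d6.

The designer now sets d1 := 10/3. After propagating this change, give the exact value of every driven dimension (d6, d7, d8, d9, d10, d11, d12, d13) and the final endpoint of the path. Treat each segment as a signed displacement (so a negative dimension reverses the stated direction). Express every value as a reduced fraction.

d6 = -4/3
d7 = 2
d8 = 56/5
d9 = 299/12
d10 = 119/15
d11 = 259/80
d12 = 35/4
d13 = 13/6
endpoint = (2231/240, -347/30)

Apply edit: d1 := 10/3
  d6 = d3*4 - d1 = -4/3
  d7 = 9 - d4*4 = 2
  d8 = d2*4 = 56/5
  d9 = 10 - d4 + d1*5 = 299/12
  d10 = d5/5 + d1 + 2 = 119/15
  d11 = d2 + d4/4 = 259/80
  d12 = d4*5 = 35/4
  d13 = d3*5 + 3 - d1 = 13/6
Walk from origin (0, 0):
  seg 1: left by d11 = 259/80 → (-259/80, 0)
  seg 2: down by d13 = 13/6 → (-259/80, -13/6)
  seg 3: down by d8 = 56/5 → (-259/80, -401/30)
  seg 4: right by d8 = 56/5 → (637/80, -401/30)
  seg 5: down by d8 = 56/5 → (637/80, -737/30)
  seg 6: up by d5 = 13 → (637/80, -347/30)
  seg 7: left by d6 = -4/3 → (2231/240, -347/30)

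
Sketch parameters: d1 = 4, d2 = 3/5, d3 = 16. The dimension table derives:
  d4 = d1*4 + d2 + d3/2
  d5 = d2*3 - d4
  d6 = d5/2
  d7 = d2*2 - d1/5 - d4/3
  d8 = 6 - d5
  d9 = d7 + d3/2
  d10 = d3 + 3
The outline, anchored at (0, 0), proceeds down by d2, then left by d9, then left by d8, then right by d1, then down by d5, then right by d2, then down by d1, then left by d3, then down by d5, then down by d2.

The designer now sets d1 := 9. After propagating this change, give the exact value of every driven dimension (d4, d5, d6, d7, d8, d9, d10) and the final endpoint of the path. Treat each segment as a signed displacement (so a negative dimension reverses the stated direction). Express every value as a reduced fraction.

d4 = 223/5
d5 = -214/5
d6 = -107/5
d7 = -232/15
d8 = 244/5
d9 = -112/15
d10 = 19
endpoint = (-716/15, 377/5)

Apply edit: d1 := 9
  d4 = d1*4 + d2 + d3/2 = 223/5
  d5 = d2*3 - d4 = -214/5
  d6 = d5/2 = -107/5
  d7 = d2*2 - d1/5 - d4/3 = -232/15
  d8 = 6 - d5 = 244/5
  d9 = d7 + d3/2 = -112/15
  d10 = d3 + 3 = 19
Walk from origin (0, 0):
  seg 1: down by d2 = 3/5 → (0, -3/5)
  seg 2: left by d9 = -112/15 → (112/15, -3/5)
  seg 3: left by d8 = 244/5 → (-124/3, -3/5)
  seg 4: right by d1 = 9 → (-97/3, -3/5)
  seg 5: down by d5 = -214/5 → (-97/3, 211/5)
  seg 6: right by d2 = 3/5 → (-476/15, 211/5)
  seg 7: down by d1 = 9 → (-476/15, 166/5)
  seg 8: left by d3 = 16 → (-716/15, 166/5)
  seg 9: down by d5 = -214/5 → (-716/15, 76)
  seg 10: down by d2 = 3/5 → (-716/15, 377/5)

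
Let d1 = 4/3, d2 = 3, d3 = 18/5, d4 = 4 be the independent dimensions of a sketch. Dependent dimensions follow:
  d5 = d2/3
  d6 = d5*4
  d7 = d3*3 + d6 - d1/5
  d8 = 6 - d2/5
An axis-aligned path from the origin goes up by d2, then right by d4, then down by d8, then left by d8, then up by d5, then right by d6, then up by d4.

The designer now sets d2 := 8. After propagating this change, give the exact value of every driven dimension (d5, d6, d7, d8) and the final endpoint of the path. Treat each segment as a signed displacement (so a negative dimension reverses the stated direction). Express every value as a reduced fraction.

d5 = 8/3
d6 = 32/3
d7 = 106/5
d8 = 22/5
endpoint = (154/15, 154/15)

Apply edit: d2 := 8
  d5 = d2/3 = 8/3
  d6 = d5*4 = 32/3
  d7 = d3*3 + d6 - d1/5 = 106/5
  d8 = 6 - d2/5 = 22/5
Walk from origin (0, 0):
  seg 1: up by d2 = 8 → (0, 8)
  seg 2: right by d4 = 4 → (4, 8)
  seg 3: down by d8 = 22/5 → (4, 18/5)
  seg 4: left by d8 = 22/5 → (-2/5, 18/5)
  seg 5: up by d5 = 8/3 → (-2/5, 94/15)
  seg 6: right by d6 = 32/3 → (154/15, 94/15)
  seg 7: up by d4 = 4 → (154/15, 154/15)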